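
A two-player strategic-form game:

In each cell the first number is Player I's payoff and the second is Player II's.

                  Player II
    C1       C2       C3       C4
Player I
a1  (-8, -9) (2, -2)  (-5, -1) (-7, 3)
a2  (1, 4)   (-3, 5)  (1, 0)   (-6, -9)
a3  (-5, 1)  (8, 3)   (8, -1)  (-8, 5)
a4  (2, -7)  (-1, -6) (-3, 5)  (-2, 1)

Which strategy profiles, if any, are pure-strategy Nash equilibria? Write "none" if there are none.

For each player, find the best response to each opponent profile; mutual best responses are the pure NE.
Player I against C1: payoffs -8, 1, -5, 2 → best response a4.
Player I against C2: payoffs 2, -3, 8, -1 → best response a3.
Player I against C3: payoffs -5, 1, 8, -3 → best response a3.
Player I against C4: payoffs -7, -6, -8, -2 → best response a4.
Player II against a1: payoffs -9, -2, -1, 3 → best response C4.
Player II against a2: payoffs 4, 5, 0, -9 → best response C2.
Player II against a3: payoffs 1, 3, -1, 5 → best response C4.
Player II against a4: payoffs -7, -6, 5, 1 → best response C3.
No profile is a mutual best response for all players.

No pure-strategy Nash equilibrium.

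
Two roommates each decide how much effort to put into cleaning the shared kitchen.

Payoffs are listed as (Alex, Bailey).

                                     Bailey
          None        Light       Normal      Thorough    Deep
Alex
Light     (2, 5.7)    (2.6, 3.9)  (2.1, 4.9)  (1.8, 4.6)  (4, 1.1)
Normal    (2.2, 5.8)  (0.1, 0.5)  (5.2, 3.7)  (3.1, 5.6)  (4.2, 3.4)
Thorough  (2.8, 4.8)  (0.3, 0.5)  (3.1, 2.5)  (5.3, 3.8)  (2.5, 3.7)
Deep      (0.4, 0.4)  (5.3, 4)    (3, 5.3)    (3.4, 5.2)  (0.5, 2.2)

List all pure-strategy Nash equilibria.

The unique pure-strategy Nash equilibrium is (Thorough, None).

For each player, find the best response to each opponent profile; mutual best responses are the pure NE.
Alex against None: payoffs 2, 2.2, 2.8, 0.4 → best response Thorough.
Alex against Light: payoffs 2.6, 0.1, 0.3, 5.3 → best response Deep.
Alex against Normal: payoffs 2.1, 5.2, 3.1, 3 → best response Normal.
Alex against Thorough: payoffs 1.8, 3.1, 5.3, 3.4 → best response Thorough.
Alex against Deep: payoffs 4, 4.2, 2.5, 0.5 → best response Normal.
Bailey against Light: payoffs 5.7, 3.9, 4.9, 4.6, 1.1 → best response None.
Bailey against Normal: payoffs 5.8, 0.5, 3.7, 5.6, 3.4 → best response None.
Bailey against Thorough: payoffs 4.8, 0.5, 2.5, 3.8, 3.7 → best response None.
Bailey against Deep: payoffs 0.4, 4, 5.3, 5.2, 2.2 → best response Normal.
Mutual best responses: (Thorough, None).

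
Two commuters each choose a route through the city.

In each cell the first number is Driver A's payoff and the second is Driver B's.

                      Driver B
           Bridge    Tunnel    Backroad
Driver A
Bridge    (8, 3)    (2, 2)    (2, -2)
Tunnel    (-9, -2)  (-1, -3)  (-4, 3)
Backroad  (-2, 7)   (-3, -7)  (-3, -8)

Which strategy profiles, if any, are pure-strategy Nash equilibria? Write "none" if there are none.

Driver A against Bridge: payoffs 8, -9, -2 → best response Bridge.
Driver A against Tunnel: payoffs 2, -1, -3 → best response Bridge.
Driver A against Backroad: payoffs 2, -4, -3 → best response Bridge.
Driver B against Bridge: payoffs 3, 2, -2 → best response Bridge.
Driver B against Tunnel: payoffs -2, -3, 3 → best response Backroad.
Driver B against Backroad: payoffs 7, -7, -8 → best response Bridge.
Mutual best responses: (Bridge, Bridge).

Pure NE: (Bridge, Bridge)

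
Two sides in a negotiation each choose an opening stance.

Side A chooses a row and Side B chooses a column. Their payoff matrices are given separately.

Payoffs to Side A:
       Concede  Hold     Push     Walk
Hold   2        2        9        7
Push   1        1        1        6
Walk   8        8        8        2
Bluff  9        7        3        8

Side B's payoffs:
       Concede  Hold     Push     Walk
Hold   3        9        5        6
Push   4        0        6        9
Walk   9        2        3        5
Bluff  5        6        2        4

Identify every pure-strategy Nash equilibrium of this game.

There is no pure-strategy Nash equilibrium.

(Hold, Concede): Side A can switch to Walk (2 → 8). Not NE.
(Hold, Hold): Side A can switch to Walk (2 → 8). Not NE.
(Hold, Push): Side B can switch to Hold (5 → 9). Not NE.
(Hold, Walk): Side A can switch to Bluff (7 → 8). Not NE.
(Push, Concede): Side A can switch to Hold (1 → 2). Not NE.
(Push, Hold): Side A can switch to Hold (1 → 2). Not NE.
(The remaining 10 profiles each have a profitable deviation by the same check.)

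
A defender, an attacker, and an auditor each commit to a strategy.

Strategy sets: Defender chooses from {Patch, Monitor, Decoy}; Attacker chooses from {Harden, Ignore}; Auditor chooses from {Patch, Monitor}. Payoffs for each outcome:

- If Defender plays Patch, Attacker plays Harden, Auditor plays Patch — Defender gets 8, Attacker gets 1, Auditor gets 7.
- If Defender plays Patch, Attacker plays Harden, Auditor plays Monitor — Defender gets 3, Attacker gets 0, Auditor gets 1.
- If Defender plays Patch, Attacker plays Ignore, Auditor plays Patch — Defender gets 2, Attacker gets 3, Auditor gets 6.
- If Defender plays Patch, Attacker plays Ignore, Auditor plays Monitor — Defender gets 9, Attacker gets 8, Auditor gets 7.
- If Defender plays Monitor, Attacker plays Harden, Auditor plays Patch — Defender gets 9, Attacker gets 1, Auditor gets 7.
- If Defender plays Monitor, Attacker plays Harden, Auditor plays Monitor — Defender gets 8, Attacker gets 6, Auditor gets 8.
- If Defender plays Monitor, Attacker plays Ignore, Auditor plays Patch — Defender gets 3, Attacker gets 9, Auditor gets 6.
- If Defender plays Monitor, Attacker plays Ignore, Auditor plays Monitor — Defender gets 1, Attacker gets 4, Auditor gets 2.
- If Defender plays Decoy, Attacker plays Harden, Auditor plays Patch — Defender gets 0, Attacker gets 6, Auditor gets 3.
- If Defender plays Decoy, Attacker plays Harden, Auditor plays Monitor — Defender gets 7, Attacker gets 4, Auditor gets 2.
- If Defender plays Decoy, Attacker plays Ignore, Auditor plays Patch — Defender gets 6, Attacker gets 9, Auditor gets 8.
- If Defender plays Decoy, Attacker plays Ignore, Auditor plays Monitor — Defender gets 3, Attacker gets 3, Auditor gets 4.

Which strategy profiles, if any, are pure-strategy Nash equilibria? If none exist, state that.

(Patch, Ignore, Monitor) and (Monitor, Harden, Monitor) and (Decoy, Ignore, Patch)

Defender against (Harden, Patch): payoffs 8, 9, 0 → best response Monitor.
Defender against (Harden, Monitor): payoffs 3, 8, 7 → best response Monitor.
Defender against (Ignore, Patch): payoffs 2, 3, 6 → best response Decoy.
Defender against (Ignore, Monitor): payoffs 9, 1, 3 → best response Patch.
Attacker against (Patch, Patch): payoffs 1, 3 → best response Ignore.
Attacker against (Patch, Monitor): payoffs 0, 8 → best response Ignore.
Attacker against (Monitor, Patch): payoffs 1, 9 → best response Ignore.
Attacker against (Monitor, Monitor): payoffs 6, 4 → best response Harden.
Attacker against (Decoy, Patch): payoffs 6, 9 → best response Ignore.
Attacker against (Decoy, Monitor): payoffs 4, 3 → best response Harden.
Auditor against (Patch, Harden): payoffs 7, 1 → best response Patch.
Auditor against (Patch, Ignore): payoffs 6, 7 → best response Monitor.
Auditor against (Monitor, Harden): payoffs 7, 8 → best response Monitor.
Auditor against (Monitor, Ignore): payoffs 6, 2 → best response Patch.
Auditor against (Decoy, Harden): payoffs 3, 2 → best response Patch.
Auditor against (Decoy, Ignore): payoffs 8, 4 → best response Patch.
Mutual best responses: (Patch, Ignore, Monitor); (Monitor, Harden, Monitor); (Decoy, Ignore, Patch).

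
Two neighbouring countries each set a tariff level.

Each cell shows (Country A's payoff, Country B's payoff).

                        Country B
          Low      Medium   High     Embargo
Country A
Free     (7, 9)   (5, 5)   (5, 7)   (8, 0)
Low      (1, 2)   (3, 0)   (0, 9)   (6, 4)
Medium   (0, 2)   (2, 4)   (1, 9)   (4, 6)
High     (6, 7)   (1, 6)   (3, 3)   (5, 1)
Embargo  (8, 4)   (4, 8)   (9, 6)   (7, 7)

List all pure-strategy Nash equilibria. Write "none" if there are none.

Country A against Low: payoffs 7, 1, 0, 6, 8 → best response Embargo.
Country A against Medium: payoffs 5, 3, 2, 1, 4 → best response Free.
Country A against High: payoffs 5, 0, 1, 3, 9 → best response Embargo.
Country A against Embargo: payoffs 8, 6, 4, 5, 7 → best response Free.
Country B against Free: payoffs 9, 5, 7, 0 → best response Low.
Country B against Low: payoffs 2, 0, 9, 4 → best response High.
Country B against Medium: payoffs 2, 4, 9, 6 → best response High.
Country B against High: payoffs 7, 6, 3, 1 → best response Low.
Country B against Embargo: payoffs 4, 8, 6, 7 → best response Medium.
No profile is a mutual best response for all players.

There is no pure-strategy Nash equilibrium.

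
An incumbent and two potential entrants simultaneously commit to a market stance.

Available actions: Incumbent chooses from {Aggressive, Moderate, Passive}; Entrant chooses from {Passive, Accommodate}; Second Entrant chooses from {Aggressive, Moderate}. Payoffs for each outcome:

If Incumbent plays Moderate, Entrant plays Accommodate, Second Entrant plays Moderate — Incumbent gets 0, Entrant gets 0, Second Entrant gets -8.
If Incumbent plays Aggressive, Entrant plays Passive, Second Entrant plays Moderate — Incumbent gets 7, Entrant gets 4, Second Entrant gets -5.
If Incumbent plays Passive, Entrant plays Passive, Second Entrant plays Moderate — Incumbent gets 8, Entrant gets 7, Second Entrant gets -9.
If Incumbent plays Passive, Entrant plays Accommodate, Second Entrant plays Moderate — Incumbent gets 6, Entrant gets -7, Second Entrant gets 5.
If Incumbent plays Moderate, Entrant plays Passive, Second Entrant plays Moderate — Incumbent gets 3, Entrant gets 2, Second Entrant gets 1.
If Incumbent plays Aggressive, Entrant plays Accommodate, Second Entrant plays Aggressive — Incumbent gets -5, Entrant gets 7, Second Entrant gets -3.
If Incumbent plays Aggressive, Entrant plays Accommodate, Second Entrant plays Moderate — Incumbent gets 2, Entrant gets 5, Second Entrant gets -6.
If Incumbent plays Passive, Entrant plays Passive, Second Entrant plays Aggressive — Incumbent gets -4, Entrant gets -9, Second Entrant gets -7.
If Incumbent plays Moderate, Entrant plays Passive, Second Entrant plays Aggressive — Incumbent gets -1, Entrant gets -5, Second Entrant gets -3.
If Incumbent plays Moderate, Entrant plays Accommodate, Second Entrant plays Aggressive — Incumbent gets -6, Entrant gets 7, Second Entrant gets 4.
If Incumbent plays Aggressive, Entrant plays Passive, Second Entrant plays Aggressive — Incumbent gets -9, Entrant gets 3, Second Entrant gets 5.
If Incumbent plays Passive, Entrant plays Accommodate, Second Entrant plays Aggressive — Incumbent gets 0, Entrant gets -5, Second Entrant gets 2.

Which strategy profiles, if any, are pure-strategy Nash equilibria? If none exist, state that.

Incumbent against (Passive, Aggressive): payoffs -9, -1, -4 → best response Moderate.
Incumbent against (Passive, Moderate): payoffs 7, 3, 8 → best response Passive.
Incumbent against (Accommodate, Aggressive): payoffs -5, -6, 0 → best response Passive.
Incumbent against (Accommodate, Moderate): payoffs 2, 0, 6 → best response Passive.
Entrant against (Aggressive, Aggressive): payoffs 3, 7 → best response Accommodate.
Entrant against (Aggressive, Moderate): payoffs 4, 5 → best response Accommodate.
Entrant against (Moderate, Aggressive): payoffs -5, 7 → best response Accommodate.
Entrant against (Moderate, Moderate): payoffs 2, 0 → best response Passive.
Entrant against (Passive, Aggressive): payoffs -9, -5 → best response Accommodate.
Entrant against (Passive, Moderate): payoffs 7, -7 → best response Passive.
Second Entrant against (Aggressive, Passive): payoffs 5, -5 → best response Aggressive.
Second Entrant against (Aggressive, Accommodate): payoffs -3, -6 → best response Aggressive.
Second Entrant against (Moderate, Passive): payoffs -3, 1 → best response Moderate.
Second Entrant against (Moderate, Accommodate): payoffs 4, -8 → best response Aggressive.
Second Entrant against (Passive, Passive): payoffs -7, -9 → best response Aggressive.
Second Entrant against (Passive, Accommodate): payoffs 2, 5 → best response Moderate.
No profile is a mutual best response for all players.

none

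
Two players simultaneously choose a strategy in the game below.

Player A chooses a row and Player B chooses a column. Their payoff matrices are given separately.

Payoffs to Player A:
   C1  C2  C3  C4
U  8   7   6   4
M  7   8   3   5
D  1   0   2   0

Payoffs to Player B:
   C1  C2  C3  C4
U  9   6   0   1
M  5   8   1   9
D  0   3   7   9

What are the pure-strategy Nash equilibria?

Pure-strategy Nash equilibria: (U, C1), (M, C4)

For each strategy profile, look for a profitable unilateral deviation.
(U, C1): Player A gets 8, best alternative 7; Player B gets 9, best alternative 6. No profitable deviation — NE.
(U, C2): Player A can switch to M (7 → 8). Not NE.
(U, C3): Player B can switch to C1 (0 → 9). Not NE.
(U, C4): Player A can switch to M (4 → 5). Not NE.
(M, C1): Player A can switch to U (7 → 8). Not NE.
(M, C2): Player B can switch to C4 (8 → 9). Not NE.
(M, C3): Player A can switch to U (3 → 6). Not NE.
(M, C4): Player A gets 5, best alternative 4; Player B gets 9, best alternative 8. No profitable deviation — NE.
(D, C1): Player A can switch to U (1 → 8). Not NE.
(D, C2): Player A can switch to U (0 → 7). Not NE.
(D, C3): Player A can switch to U (2 → 6). Not NE.
(D, C4): Player A can switch to U (0 → 4). Not NE.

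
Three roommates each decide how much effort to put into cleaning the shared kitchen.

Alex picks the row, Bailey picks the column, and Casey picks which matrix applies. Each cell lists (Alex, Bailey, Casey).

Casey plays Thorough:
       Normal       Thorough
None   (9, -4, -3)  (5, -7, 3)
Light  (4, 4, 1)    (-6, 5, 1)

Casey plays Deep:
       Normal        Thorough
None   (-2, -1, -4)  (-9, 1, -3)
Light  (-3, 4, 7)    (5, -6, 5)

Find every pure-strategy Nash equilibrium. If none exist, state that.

(None, Normal, Thorough): Alex gets 9, best alternative 4; Bailey gets -4, best alternative -7; Casey gets -3, best alternative -4. No profitable deviation — NE.
(None, Normal, Deep): Bailey can switch to Thorough (-1 → 1). Not NE.
(None, Thorough, Thorough): Bailey can switch to Normal (-7 → -4). Not NE.
(None, Thorough, Deep): Alex can switch to Light (-9 → 5). Not NE.
(Light, Normal, Thorough): Alex can switch to None (4 → 9). Not NE.
(Light, Normal, Deep): Alex can switch to None (-3 → -2). Not NE.
(Light, Thorough, Thorough): Alex can switch to None (-6 → 5). Not NE.
(Light, Thorough, Deep): Bailey can switch to Normal (-6 → 4). Not NE.

(None, Normal, Thorough)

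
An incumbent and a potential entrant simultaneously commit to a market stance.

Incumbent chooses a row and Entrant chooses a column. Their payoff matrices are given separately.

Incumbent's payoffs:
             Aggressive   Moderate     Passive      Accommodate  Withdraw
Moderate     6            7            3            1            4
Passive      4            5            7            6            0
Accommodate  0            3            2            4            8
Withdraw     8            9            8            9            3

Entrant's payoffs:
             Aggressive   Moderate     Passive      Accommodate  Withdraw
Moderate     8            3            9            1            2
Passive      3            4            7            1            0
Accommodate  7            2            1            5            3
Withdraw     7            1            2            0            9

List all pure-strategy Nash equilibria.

Check each profile: it is a Nash equilibrium iff no player can strictly gain by switching unilaterally.
(Moderate, Aggressive): Incumbent can switch to Withdraw (6 → 8). Not NE.
(Moderate, Moderate): Incumbent can switch to Withdraw (7 → 9). Not NE.
(Moderate, Passive): Incumbent can switch to Passive (3 → 7). Not NE.
(Moderate, Accommodate): Incumbent can switch to Passive (1 → 6). Not NE.
(Moderate, Withdraw): Incumbent can switch to Accommodate (4 → 8). Not NE.
(Passive, Aggressive): Incumbent can switch to Moderate (4 → 6). Not NE.
(Passive, Moderate): Incumbent can switch to Moderate (5 → 7). Not NE.
(Passive, Passive): Incumbent can switch to Withdraw (7 → 8). Not NE.
(Passive, Accommodate): Incumbent can switch to Withdraw (6 → 9). Not NE.
(Passive, Withdraw): Incumbent can switch to Moderate (0 → 4). Not NE.
(The remaining 10 profiles each have a profitable deviation by the same check.)

none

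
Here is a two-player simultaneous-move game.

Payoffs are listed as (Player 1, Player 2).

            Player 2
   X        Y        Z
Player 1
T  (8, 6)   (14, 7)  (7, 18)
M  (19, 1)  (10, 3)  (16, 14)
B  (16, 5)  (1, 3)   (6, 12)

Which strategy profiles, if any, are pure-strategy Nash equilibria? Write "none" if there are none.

Pure NE: (M, Z)

Check each profile: it is a Nash equilibrium iff no player can strictly gain by switching unilaterally.
(T, X): Player 1 can switch to M (8 → 19). Not NE.
(T, Y): Player 2 can switch to Z (7 → 18). Not NE.
(T, Z): Player 1 can switch to M (7 → 16). Not NE.
(M, X): Player 2 can switch to Y (1 → 3). Not NE.
(M, Y): Player 1 can switch to T (10 → 14). Not NE.
(M, Z): Player 1 gets 16, best alternative 7; Player 2 gets 14, best alternative 3. No profitable deviation — NE.
(B, X): Player 1 can switch to M (16 → 19). Not NE.
(The remaining 2 profiles each have a profitable deviation by the same check.)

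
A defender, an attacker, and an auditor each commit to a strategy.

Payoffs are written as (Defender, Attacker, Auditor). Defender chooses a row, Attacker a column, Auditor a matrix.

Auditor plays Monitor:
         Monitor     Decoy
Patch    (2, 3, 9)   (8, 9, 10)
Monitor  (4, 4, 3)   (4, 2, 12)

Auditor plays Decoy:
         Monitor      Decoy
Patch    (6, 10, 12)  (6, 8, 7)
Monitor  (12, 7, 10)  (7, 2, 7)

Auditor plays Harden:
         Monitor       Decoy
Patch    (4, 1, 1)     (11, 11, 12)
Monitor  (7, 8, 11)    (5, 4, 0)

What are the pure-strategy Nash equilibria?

(Patch, Monitor, Monitor): Defender can switch to Monitor (2 → 4). Not NE.
(Patch, Monitor, Decoy): Defender can switch to Monitor (6 → 12). Not NE.
(Patch, Monitor, Harden): Defender can switch to Monitor (4 → 7). Not NE.
(Patch, Decoy, Monitor): Auditor can switch to Harden (10 → 12). Not NE.
(Patch, Decoy, Decoy): Defender can switch to Monitor (6 → 7). Not NE.
(Patch, Decoy, Harden): Defender gets 11, best alternative 5; Attacker gets 11, best alternative 1; Auditor gets 12, best alternative 10. No profitable deviation — NE.
(Monitor, Monitor, Monitor): Auditor can switch to Decoy (3 → 10). Not NE.
(Monitor, Monitor, Decoy): Auditor can switch to Harden (10 → 11). Not NE.
(Monitor, Monitor, Harden): Defender gets 7, best alternative 4; Attacker gets 8, best alternative 4; Auditor gets 11, best alternative 10. No profitable deviation — NE.
(Monitor, Decoy, Monitor): Defender can switch to Patch (4 → 8). Not NE.
(Monitor, Decoy, Decoy): Attacker can switch to Monitor (2 → 7). Not NE.
(Monitor, Decoy, Harden): Defender can switch to Patch (5 → 11). Not NE.

The pure Nash equilibria are (Patch, Decoy, Harden) and (Monitor, Monitor, Harden).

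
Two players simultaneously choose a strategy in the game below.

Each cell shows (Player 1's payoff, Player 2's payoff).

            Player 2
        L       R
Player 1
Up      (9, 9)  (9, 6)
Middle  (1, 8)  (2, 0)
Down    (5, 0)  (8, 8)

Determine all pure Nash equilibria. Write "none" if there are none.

(Up, L): Player 1 gets 9, best alternative 5; Player 2 gets 9, best alternative 6. No profitable deviation — NE.
(Up, R): Player 2 can switch to L (6 → 9). Not NE.
(Middle, L): Player 1 can switch to Up (1 → 9). Not NE.
(Middle, R): Player 1 can switch to Up (2 → 9). Not NE.
(Down, L): Player 1 can switch to Up (5 → 9). Not NE.
(Down, R): Player 1 can switch to Up (8 → 9). Not NE.

The unique pure-strategy Nash equilibrium is (Up, L).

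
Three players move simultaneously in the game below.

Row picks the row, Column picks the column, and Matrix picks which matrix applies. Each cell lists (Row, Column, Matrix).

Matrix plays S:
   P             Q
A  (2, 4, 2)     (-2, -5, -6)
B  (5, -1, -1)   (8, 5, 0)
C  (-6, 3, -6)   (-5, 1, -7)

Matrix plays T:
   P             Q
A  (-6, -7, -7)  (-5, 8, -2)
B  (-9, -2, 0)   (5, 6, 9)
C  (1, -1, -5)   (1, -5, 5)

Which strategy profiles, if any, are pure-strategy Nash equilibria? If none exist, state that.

The pure Nash equilibria are (B, Q, T); (C, P, T).

Row against (P, S): payoffs 2, 5, -6 → best response B.
Row against (P, T): payoffs -6, -9, 1 → best response C.
Row against (Q, S): payoffs -2, 8, -5 → best response B.
Row against (Q, T): payoffs -5, 5, 1 → best response B.
Column against (A, S): payoffs 4, -5 → best response P.
Column against (A, T): payoffs -7, 8 → best response Q.
Column against (B, S): payoffs -1, 5 → best response Q.
Column against (B, T): payoffs -2, 6 → best response Q.
Column against (C, S): payoffs 3, 1 → best response P.
Column against (C, T): payoffs -1, -5 → best response P.
Matrix against (A, P): payoffs 2, -7 → best response S.
Matrix against (A, Q): payoffs -6, -2 → best response T.
Matrix against (B, P): payoffs -1, 0 → best response T.
Matrix against (B, Q): payoffs 0, 9 → best response T.
Matrix against (C, P): payoffs -6, -5 → best response T.
Matrix against (C, Q): payoffs -7, 5 → best response T.
Mutual best responses: (B, Q, T); (C, P, T).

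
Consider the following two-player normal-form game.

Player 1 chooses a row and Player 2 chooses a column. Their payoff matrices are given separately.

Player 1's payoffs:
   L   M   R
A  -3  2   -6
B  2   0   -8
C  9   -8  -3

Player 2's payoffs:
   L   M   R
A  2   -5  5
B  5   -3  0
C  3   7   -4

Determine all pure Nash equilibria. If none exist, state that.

No pure-strategy Nash equilibrium.

(A, L): Player 1 can switch to B (-3 → 2). Not NE.
(A, M): Player 2 can switch to L (-5 → 2). Not NE.
(A, R): Player 1 can switch to C (-6 → -3). Not NE.
(B, L): Player 1 can switch to C (2 → 9). Not NE.
(B, M): Player 1 can switch to A (0 → 2). Not NE.
(B, R): Player 1 can switch to A (-8 → -6). Not NE.
(C, L): Player 2 can switch to M (3 → 7). Not NE.
(C, M): Player 1 can switch to A (-8 → 2). Not NE.
(C, R): Player 2 can switch to L (-4 → 3). Not NE.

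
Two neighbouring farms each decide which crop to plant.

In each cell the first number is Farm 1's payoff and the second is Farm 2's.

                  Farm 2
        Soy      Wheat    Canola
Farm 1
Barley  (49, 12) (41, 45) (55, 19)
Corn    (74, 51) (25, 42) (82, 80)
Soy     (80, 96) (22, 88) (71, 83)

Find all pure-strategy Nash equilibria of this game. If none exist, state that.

Pure-strategy Nash equilibria: (Barley, Wheat) and (Corn, Canola) and (Soy, Soy)

Farm 1 against Soy: payoffs 49, 74, 80 → best response Soy.
Farm 1 against Wheat: payoffs 41, 25, 22 → best response Barley.
Farm 1 against Canola: payoffs 55, 82, 71 → best response Corn.
Farm 2 against Barley: payoffs 12, 45, 19 → best response Wheat.
Farm 2 against Corn: payoffs 51, 42, 80 → best response Canola.
Farm 2 against Soy: payoffs 96, 88, 83 → best response Soy.
Mutual best responses: (Barley, Wheat); (Corn, Canola); (Soy, Soy).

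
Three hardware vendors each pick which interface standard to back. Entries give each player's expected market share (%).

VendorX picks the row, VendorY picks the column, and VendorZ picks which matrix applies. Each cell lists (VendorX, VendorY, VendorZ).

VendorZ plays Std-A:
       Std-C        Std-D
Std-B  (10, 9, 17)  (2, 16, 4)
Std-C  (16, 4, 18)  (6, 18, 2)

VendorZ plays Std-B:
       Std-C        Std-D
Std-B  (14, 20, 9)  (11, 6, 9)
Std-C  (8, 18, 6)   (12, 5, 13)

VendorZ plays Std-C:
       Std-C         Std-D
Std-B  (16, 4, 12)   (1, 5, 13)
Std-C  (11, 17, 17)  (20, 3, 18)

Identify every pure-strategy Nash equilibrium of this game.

VendorX against (Std-C, Std-A): payoffs 10, 16 → best response Std-C.
VendorX against (Std-C, Std-B): payoffs 14, 8 → best response Std-B.
VendorX against (Std-C, Std-C): payoffs 16, 11 → best response Std-B.
VendorX against (Std-D, Std-A): payoffs 2, 6 → best response Std-C.
VendorX against (Std-D, Std-B): payoffs 11, 12 → best response Std-C.
VendorX against (Std-D, Std-C): payoffs 1, 20 → best response Std-C.
VendorY against (Std-B, Std-A): payoffs 9, 16 → best response Std-D.
VendorY against (Std-B, Std-B): payoffs 20, 6 → best response Std-C.
VendorY against (Std-B, Std-C): payoffs 4, 5 → best response Std-D.
VendorY against (Std-C, Std-A): payoffs 4, 18 → best response Std-D.
VendorY against (Std-C, Std-B): payoffs 18, 5 → best response Std-C.
VendorY against (Std-C, Std-C): payoffs 17, 3 → best response Std-C.
VendorZ against (Std-B, Std-C): payoffs 17, 9, 12 → best response Std-A.
VendorZ against (Std-B, Std-D): payoffs 4, 9, 13 → best response Std-C.
VendorZ against (Std-C, Std-C): payoffs 18, 6, 17 → best response Std-A.
VendorZ against (Std-C, Std-D): payoffs 2, 13, 18 → best response Std-C.
No profile is a mutual best response for all players.

There is no pure-strategy Nash equilibrium.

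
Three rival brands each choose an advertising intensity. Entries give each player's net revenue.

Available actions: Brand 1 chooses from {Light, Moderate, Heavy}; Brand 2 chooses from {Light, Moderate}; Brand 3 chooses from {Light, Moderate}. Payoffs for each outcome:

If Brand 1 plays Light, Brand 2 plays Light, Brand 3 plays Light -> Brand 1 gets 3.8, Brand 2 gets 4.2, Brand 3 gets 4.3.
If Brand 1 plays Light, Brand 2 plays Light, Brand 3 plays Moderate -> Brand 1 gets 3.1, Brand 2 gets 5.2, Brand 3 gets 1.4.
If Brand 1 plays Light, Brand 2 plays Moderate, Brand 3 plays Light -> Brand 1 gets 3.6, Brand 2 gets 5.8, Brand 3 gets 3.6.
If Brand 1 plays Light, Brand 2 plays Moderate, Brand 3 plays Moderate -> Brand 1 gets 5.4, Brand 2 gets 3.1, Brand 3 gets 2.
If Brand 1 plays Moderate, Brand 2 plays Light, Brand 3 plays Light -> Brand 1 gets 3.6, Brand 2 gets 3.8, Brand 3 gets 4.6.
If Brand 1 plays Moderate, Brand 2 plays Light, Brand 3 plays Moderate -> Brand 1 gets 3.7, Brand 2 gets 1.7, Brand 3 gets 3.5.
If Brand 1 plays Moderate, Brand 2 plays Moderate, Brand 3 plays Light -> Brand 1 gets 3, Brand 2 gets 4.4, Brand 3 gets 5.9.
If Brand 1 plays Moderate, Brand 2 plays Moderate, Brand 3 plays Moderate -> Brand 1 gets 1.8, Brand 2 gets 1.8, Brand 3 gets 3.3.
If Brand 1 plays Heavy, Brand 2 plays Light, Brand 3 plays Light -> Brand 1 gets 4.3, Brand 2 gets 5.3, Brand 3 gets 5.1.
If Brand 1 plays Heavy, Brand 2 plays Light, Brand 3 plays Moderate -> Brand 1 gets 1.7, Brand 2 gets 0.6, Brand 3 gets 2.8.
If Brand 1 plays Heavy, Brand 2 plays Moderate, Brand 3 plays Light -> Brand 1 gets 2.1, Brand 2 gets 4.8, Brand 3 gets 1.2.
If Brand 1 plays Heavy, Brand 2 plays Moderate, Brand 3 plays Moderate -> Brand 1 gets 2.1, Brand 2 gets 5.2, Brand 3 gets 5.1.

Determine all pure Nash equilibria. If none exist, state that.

Mark each player's best response to every combination of opponents' strategies; a profile where every player is best-responding is a pure Nash equilibrium.
Brand 1 against (Light, Light): payoffs 3.8, 3.6, 4.3 → best response Heavy.
Brand 1 against (Light, Moderate): payoffs 3.1, 3.7, 1.7 → best response Moderate.
Brand 1 against (Moderate, Light): payoffs 3.6, 3, 2.1 → best response Light.
Brand 1 against (Moderate, Moderate): payoffs 5.4, 1.8, 2.1 → best response Light.
Brand 2 against (Light, Light): payoffs 4.2, 5.8 → best response Moderate.
Brand 2 against (Light, Moderate): payoffs 5.2, 3.1 → best response Light.
Brand 2 against (Moderate, Light): payoffs 3.8, 4.4 → best response Moderate.
Brand 2 against (Moderate, Moderate): payoffs 1.7, 1.8 → best response Moderate.
Brand 2 against (Heavy, Light): payoffs 5.3, 4.8 → best response Light.
Brand 2 against (Heavy, Moderate): payoffs 0.6, 5.2 → best response Moderate.
Brand 3 against (Light, Light): payoffs 4.3, 1.4 → best response Light.
Brand 3 against (Light, Moderate): payoffs 3.6, 2 → best response Light.
Brand 3 against (Moderate, Light): payoffs 4.6, 3.5 → best response Light.
Brand 3 against (Moderate, Moderate): payoffs 5.9, 3.3 → best response Light.
Brand 3 against (Heavy, Light): payoffs 5.1, 2.8 → best response Light.
Brand 3 against (Heavy, Moderate): payoffs 1.2, 5.1 → best response Moderate.
Mutual best responses: (Light, Moderate, Light); (Heavy, Light, Light).

The pure Nash equilibria are (Light, Moderate, Light), (Heavy, Light, Light).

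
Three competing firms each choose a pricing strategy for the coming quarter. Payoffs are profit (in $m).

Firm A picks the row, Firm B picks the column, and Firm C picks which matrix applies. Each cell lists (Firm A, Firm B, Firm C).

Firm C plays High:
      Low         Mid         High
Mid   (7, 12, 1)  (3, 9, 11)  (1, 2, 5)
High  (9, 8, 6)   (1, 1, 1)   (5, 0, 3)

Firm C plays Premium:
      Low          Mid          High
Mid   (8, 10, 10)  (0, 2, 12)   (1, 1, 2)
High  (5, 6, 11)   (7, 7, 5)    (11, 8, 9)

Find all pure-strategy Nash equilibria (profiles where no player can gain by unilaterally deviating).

Firm A against (Low, High): payoffs 7, 9 → best response High.
Firm A against (Low, Premium): payoffs 8, 5 → best response Mid.
Firm A against (Mid, High): payoffs 3, 1 → best response Mid.
Firm A against (Mid, Premium): payoffs 0, 7 → best response High.
Firm A against (High, High): payoffs 1, 5 → best response High.
Firm A against (High, Premium): payoffs 1, 11 → best response High.
Firm B against (Mid, High): payoffs 12, 9, 2 → best response Low.
Firm B against (Mid, Premium): payoffs 10, 2, 1 → best response Low.
Firm B against (High, High): payoffs 8, 1, 0 → best response Low.
Firm B against (High, Premium): payoffs 6, 7, 8 → best response High.
Firm C against (Mid, Low): payoffs 1, 10 → best response Premium.
Firm C against (Mid, Mid): payoffs 11, 12 → best response Premium.
Firm C against (Mid, High): payoffs 5, 2 → best response High.
Firm C against (High, Low): payoffs 6, 11 → best response Premium.
Firm C against (High, Mid): payoffs 1, 5 → best response Premium.
Firm C against (High, High): payoffs 3, 9 → best response Premium.
Mutual best responses: (Mid, Low, Premium); (High, High, Premium).

Pure-strategy Nash equilibria: (Mid, Low, Premium), (High, High, Premium)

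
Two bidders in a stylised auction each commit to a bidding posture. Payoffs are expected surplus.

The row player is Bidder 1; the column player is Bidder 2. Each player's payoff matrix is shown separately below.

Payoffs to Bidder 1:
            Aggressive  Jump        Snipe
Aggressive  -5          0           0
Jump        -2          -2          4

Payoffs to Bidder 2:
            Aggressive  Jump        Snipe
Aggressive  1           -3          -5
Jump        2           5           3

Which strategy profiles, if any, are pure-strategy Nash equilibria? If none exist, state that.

No pure-strategy Nash equilibrium.

(Aggressive, Aggressive): Bidder 1 can switch to Jump (-5 → -2). Not NE.
(Aggressive, Jump): Bidder 2 can switch to Aggressive (-3 → 1). Not NE.
(Aggressive, Snipe): Bidder 1 can switch to Jump (0 → 4). Not NE.
(Jump, Aggressive): Bidder 2 can switch to Jump (2 → 5). Not NE.
(Jump, Jump): Bidder 1 can switch to Aggressive (-2 → 0). Not NE.
(Jump, Snipe): Bidder 2 can switch to Jump (3 → 5). Not NE.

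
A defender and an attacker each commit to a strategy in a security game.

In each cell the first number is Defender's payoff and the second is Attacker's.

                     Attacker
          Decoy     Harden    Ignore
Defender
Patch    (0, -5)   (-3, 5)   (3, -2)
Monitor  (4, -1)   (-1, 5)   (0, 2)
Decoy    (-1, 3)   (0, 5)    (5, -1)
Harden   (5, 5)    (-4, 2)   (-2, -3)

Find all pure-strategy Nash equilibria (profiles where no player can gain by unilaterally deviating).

Defender against Decoy: payoffs 0, 4, -1, 5 → best response Harden.
Defender against Harden: payoffs -3, -1, 0, -4 → best response Decoy.
Defender against Ignore: payoffs 3, 0, 5, -2 → best response Decoy.
Attacker against Patch: payoffs -5, 5, -2 → best response Harden.
Attacker against Monitor: payoffs -1, 5, 2 → best response Harden.
Attacker against Decoy: payoffs 3, 5, -1 → best response Harden.
Attacker against Harden: payoffs 5, 2, -3 → best response Decoy.
Mutual best responses: (Decoy, Harden); (Harden, Decoy).

Pure-strategy Nash equilibria: (Decoy, Harden), (Harden, Decoy)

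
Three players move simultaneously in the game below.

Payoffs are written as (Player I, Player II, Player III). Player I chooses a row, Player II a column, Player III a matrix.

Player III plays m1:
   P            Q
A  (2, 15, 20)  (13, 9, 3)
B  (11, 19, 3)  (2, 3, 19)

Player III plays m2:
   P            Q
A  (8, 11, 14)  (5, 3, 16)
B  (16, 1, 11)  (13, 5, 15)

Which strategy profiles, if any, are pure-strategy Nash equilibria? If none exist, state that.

Player I against (P, m1): payoffs 2, 11 → best response B.
Player I against (P, m2): payoffs 8, 16 → best response B.
Player I against (Q, m1): payoffs 13, 2 → best response A.
Player I against (Q, m2): payoffs 5, 13 → best response B.
Player II against (A, m1): payoffs 15, 9 → best response P.
Player II against (A, m2): payoffs 11, 3 → best response P.
Player II against (B, m1): payoffs 19, 3 → best response P.
Player II against (B, m2): payoffs 1, 5 → best response Q.
Player III against (A, P): payoffs 20, 14 → best response m1.
Player III against (A, Q): payoffs 3, 16 → best response m2.
Player III against (B, P): payoffs 3, 11 → best response m2.
Player III against (B, Q): payoffs 19, 15 → best response m1.
No profile is a mutual best response for all players.

This game has no pure Nash equilibrium.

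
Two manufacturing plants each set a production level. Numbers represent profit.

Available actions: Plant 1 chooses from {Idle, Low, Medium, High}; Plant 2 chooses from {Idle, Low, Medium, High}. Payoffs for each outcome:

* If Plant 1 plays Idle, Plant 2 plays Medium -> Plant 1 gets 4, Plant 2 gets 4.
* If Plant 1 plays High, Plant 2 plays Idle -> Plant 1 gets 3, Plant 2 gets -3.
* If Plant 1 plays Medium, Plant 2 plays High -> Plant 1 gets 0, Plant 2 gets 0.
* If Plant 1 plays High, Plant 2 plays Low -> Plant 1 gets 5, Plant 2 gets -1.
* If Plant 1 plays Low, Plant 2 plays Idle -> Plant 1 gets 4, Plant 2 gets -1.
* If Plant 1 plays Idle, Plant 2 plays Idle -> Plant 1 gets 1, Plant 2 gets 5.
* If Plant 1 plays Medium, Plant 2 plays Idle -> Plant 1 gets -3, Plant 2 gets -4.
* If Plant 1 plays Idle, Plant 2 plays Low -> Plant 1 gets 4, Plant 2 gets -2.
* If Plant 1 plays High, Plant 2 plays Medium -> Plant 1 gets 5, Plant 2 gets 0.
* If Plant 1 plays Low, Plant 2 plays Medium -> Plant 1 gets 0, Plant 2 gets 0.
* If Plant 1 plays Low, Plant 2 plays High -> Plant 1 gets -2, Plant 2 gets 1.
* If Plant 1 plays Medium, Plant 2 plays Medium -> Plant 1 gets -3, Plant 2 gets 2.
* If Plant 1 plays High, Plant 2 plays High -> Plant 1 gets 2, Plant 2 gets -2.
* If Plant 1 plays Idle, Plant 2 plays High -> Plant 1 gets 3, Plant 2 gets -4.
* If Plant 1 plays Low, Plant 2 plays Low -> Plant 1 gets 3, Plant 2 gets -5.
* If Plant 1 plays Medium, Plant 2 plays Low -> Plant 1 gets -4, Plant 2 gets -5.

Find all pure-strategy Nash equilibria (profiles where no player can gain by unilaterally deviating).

Pure NE: (High, Medium)

(Idle, Idle): Plant 1 can switch to Low (1 → 4). Not NE.
(Idle, Low): Plant 1 can switch to High (4 → 5). Not NE.
(Idle, Medium): Plant 1 can switch to High (4 → 5). Not NE.
(Idle, High): Plant 2 can switch to Idle (-4 → 5). Not NE.
(Low, Idle): Plant 2 can switch to Medium (-1 → 0). Not NE.
(Low, Low): Plant 1 can switch to Idle (3 → 4). Not NE.
(Low, Medium): Plant 1 can switch to Idle (0 → 4). Not NE.
(Low, High): Plant 1 can switch to Idle (-2 → 3). Not NE.
(Medium, Idle): Plant 1 can switch to Idle (-3 → 1). Not NE.
(Medium, Low): Plant 1 can switch to Idle (-4 → 4). Not NE.
(High, Medium): Plant 1 gets 5, best alternative 4; Plant 2 gets 0, best alternative -1. No profitable deviation — NE.
(The remaining 5 profiles each have a profitable deviation by the same check.)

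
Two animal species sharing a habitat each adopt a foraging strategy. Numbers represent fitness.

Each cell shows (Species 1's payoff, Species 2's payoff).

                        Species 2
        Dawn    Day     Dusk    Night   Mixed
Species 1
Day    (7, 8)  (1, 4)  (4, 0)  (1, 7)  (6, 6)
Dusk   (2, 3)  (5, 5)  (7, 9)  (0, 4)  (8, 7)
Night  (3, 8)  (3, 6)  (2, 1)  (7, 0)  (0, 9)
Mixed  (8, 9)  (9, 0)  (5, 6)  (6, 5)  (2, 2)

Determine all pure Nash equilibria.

The pure Nash equilibria are (Dusk, Dusk) and (Mixed, Dawn).

For each player, find the best response to each opponent profile; mutual best responses are the pure NE.
Species 1 against Dawn: payoffs 7, 2, 3, 8 → best response Mixed.
Species 1 against Day: payoffs 1, 5, 3, 9 → best response Mixed.
Species 1 against Dusk: payoffs 4, 7, 2, 5 → best response Dusk.
Species 1 against Night: payoffs 1, 0, 7, 6 → best response Night.
Species 1 against Mixed: payoffs 6, 8, 0, 2 → best response Dusk.
Species 2 against Day: payoffs 8, 4, 0, 7, 6 → best response Dawn.
Species 2 against Dusk: payoffs 3, 5, 9, 4, 7 → best response Dusk.
Species 2 against Night: payoffs 8, 6, 1, 0, 9 → best response Mixed.
Species 2 against Mixed: payoffs 9, 0, 6, 5, 2 → best response Dawn.
Mutual best responses: (Dusk, Dusk); (Mixed, Dawn).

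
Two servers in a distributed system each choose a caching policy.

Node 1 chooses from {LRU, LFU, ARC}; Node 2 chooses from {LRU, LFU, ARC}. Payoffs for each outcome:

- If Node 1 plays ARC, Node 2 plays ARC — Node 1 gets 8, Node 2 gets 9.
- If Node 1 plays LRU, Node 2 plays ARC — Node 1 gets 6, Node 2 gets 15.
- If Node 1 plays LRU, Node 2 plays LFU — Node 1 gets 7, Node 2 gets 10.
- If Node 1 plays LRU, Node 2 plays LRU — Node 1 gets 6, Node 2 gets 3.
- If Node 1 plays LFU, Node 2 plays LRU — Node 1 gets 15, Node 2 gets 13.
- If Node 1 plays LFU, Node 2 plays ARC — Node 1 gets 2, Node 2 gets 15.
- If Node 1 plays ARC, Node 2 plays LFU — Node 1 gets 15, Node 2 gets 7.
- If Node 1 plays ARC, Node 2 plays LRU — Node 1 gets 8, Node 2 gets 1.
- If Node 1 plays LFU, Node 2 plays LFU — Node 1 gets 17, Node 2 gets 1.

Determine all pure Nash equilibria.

(ARC, ARC)

(LRU, LRU): Node 1 can switch to LFU (6 → 15). Not NE.
(LRU, LFU): Node 1 can switch to LFU (7 → 17). Not NE.
(LRU, ARC): Node 1 can switch to ARC (6 → 8). Not NE.
(LFU, LRU): Node 2 can switch to ARC (13 → 15). Not NE.
(LFU, LFU): Node 2 can switch to LRU (1 → 13). Not NE.
(LFU, ARC): Node 1 can switch to LRU (2 → 6). Not NE.
(ARC, LRU): Node 1 can switch to LFU (8 → 15). Not NE.
(ARC, LFU): Node 1 can switch to LFU (15 → 17). Not NE.
(ARC, ARC): Node 1 gets 8, best alternative 6; Node 2 gets 9, best alternative 7. No profitable deviation — NE.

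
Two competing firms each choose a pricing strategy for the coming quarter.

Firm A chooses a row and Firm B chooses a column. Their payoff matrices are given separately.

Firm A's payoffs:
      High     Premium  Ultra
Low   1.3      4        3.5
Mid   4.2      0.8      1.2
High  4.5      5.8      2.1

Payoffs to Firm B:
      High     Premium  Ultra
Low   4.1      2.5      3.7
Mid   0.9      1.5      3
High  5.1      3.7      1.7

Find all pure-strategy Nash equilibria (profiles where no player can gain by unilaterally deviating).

(Low, High): Firm A can switch to Mid (1.3 → 4.2). Not NE.
(Low, Premium): Firm A can switch to High (4 → 5.8). Not NE.
(Low, Ultra): Firm B can switch to High (3.7 → 4.1). Not NE.
(Mid, High): Firm A can switch to High (4.2 → 4.5). Not NE.
(Mid, Premium): Firm A can switch to Low (0.8 → 4). Not NE.
(Mid, Ultra): Firm A can switch to Low (1.2 → 3.5). Not NE.
(High, High): Firm A gets 4.5, best alternative 4.2; Firm B gets 5.1, best alternative 3.7. No profitable deviation — NE.
(The remaining 2 profiles each have a profitable deviation by the same check.)

Pure NE: (High, High)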